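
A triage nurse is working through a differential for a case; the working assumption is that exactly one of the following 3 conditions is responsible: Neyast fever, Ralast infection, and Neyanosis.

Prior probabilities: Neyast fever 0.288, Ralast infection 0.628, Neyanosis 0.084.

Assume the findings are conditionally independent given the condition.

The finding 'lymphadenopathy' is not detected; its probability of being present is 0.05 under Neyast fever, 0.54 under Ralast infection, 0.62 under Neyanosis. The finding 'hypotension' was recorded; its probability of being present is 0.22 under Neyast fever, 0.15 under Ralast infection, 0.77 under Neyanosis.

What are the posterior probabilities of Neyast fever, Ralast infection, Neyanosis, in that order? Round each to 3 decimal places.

By Bayes' rule with conditional independence, the unnormalized weight for each hypothesis is prior × ∏ likelihoods (using 1 − P(present | H) for each absent finding):
  Neyast fever: 0.288 × (1 − 0.05) × 0.22 = 0.060192
  Ralast infection: 0.628 × (1 − 0.54) × 0.15 = 0.043332
  Neyanosis: 0.084 × (1 − 0.62) × 0.77 = 0.024578
Marginal likelihood of the evidence = 0.1281.
P(Neyast fever | evidence) = 0.060192 / 0.1281 ≈ 0.470
P(Ralast infection | evidence) = 0.043332 / 0.1281 ≈ 0.338
P(Neyanosis | evidence) = 0.024578 / 0.1281 ≈ 0.192

0.470, 0.338, 0.192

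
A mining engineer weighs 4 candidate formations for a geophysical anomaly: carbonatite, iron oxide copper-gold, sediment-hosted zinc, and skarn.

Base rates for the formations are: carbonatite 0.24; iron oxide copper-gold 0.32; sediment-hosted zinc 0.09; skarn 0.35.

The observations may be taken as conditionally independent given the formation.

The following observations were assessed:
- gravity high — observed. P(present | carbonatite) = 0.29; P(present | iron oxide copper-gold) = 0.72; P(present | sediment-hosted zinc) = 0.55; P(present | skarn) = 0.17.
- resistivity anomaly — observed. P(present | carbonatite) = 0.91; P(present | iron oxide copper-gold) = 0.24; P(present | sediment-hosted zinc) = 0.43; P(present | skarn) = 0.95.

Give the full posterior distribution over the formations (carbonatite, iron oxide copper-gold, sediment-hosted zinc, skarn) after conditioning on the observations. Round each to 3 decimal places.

0.322, 0.281, 0.108, 0.288

Multiply each prior by the joint likelihood of the evidence pattern:
  carbonatite: 0.24 × 0.29 × 0.91 = 0.063336
  iron oxide copper-gold: 0.32 × 0.72 × 0.24 = 0.055296
  sediment-hosted zinc: 0.09 × 0.55 × 0.43 = 0.021285
  skarn: 0.35 × 0.17 × 0.95 = 0.056525
Marginal likelihood of the evidence = 0.19644.
P(carbonatite | evidence) = 0.063336 / 0.19644 ≈ 0.322
P(iron oxide copper-gold | evidence) = 0.055296 / 0.19644 ≈ 0.281
P(sediment-hosted zinc | evidence) = 0.021285 / 0.19644 ≈ 0.108
P(skarn | evidence) = 0.056525 / 0.19644 ≈ 0.288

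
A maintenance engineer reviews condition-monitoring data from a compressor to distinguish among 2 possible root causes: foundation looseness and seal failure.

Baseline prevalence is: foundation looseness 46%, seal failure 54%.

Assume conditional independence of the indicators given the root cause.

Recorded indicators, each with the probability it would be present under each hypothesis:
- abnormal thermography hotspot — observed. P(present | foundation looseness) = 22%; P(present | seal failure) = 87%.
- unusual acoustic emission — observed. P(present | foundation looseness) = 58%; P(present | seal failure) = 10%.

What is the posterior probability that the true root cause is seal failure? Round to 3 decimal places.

0.445

For each hypothesis, the unnormalized posterior weight is prior × product of the indicator likelihoods:
  foundation looseness: 0.46 × 0.22 × 0.58 = 0.058696
  seal failure: 0.54 × 0.87 × 0.10 = 0.04698
The unnormalized weights sum to 0.10568.
P(seal failure | evidence) = 0.04698 / 0.10568 ≈ 0.445.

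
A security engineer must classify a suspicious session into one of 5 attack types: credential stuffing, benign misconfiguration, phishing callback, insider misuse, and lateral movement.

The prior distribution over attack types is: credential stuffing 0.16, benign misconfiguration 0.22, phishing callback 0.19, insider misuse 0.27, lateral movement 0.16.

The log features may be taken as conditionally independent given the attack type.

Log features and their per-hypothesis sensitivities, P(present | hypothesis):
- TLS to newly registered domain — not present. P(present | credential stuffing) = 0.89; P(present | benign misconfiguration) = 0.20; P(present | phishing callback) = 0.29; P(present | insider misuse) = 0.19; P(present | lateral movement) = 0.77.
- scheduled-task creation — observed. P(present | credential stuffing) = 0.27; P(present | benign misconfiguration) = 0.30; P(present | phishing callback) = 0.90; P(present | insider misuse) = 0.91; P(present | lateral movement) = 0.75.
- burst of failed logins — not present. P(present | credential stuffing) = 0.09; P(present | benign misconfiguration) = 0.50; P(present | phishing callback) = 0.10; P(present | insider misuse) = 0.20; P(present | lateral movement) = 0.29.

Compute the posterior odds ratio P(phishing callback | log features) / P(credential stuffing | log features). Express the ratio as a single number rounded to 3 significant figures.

25.3

The normalizing constant cancels in an odds ratio, so compute prior × likelihood for the two hypotheses only (using 1 − P(present | H) for each absent log feature):
  phishing callback: 0.19 × (1 − 0.29) × 0.90 × (1 − 0.10) = 0.10927
  credential stuffing: 0.16 × (1 − 0.89) × 0.27 × (1 − 0.09) = 0.0043243
Posterior odds = 0.10927 / 0.0043243 ≈ 25.3.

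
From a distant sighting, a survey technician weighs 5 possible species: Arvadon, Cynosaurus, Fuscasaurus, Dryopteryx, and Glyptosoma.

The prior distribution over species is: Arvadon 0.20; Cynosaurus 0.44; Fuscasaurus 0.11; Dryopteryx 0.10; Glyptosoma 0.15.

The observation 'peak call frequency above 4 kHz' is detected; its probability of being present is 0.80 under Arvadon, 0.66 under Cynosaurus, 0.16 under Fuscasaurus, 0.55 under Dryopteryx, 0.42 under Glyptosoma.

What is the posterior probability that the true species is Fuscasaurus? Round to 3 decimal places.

Multiply each prior by the likelihood of the observation:
  Arvadon: 0.20 × 0.80 = 0.16
  Cynosaurus: 0.44 × 0.66 = 0.2904
  Fuscasaurus: 0.11 × 0.16 = 0.0176
  Dryopteryx: 0.10 × 0.55 = 0.055
  Glyptosoma: 0.15 × 0.42 = 0.063
Normalizing constant Z = 0.16 + 0.2904 + 0.0176 + 0.055 + 0.063 = 0.586.
P(Fuscasaurus | evidence) = 0.0176 / 0.586 ≈ 0.030.

0.030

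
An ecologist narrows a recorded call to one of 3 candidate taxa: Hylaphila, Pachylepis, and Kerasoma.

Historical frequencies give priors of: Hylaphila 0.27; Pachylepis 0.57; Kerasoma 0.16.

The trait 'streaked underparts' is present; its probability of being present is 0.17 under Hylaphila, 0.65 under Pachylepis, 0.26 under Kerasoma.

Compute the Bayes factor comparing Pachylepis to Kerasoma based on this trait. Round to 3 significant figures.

2.50

Likelihood of this trait under each hypothesis:
  Pachylepis: 0.65
  Kerasoma: 0.26
Bayes factor = 0.65 / 0.26 ≈ 2.50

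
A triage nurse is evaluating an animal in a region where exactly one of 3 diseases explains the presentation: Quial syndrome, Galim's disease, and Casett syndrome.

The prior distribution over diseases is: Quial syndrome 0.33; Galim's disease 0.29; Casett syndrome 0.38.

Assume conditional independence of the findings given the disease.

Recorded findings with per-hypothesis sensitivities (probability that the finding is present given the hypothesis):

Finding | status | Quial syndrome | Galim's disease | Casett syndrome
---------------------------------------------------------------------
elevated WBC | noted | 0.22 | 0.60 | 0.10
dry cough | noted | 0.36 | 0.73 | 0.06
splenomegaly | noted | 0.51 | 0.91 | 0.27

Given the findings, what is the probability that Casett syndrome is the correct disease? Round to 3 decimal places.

By Bayes' rule with conditional independence, the unnormalized weight for each hypothesis is prior × ∏ likelihoods:
  Quial syndrome: 0.33 × 0.22 × 0.36 × 0.51 = 0.013329
  Galim's disease: 0.29 × 0.60 × 0.73 × 0.91 = 0.11559
  Casett syndrome: 0.38 × 0.10 × 0.06 × 0.27 = 0.0006156
Marginal likelihood of the evidence = 0.12953.
P(Casett syndrome | evidence) = 0.0006156 / 0.12953 ≈ 0.005.

0.005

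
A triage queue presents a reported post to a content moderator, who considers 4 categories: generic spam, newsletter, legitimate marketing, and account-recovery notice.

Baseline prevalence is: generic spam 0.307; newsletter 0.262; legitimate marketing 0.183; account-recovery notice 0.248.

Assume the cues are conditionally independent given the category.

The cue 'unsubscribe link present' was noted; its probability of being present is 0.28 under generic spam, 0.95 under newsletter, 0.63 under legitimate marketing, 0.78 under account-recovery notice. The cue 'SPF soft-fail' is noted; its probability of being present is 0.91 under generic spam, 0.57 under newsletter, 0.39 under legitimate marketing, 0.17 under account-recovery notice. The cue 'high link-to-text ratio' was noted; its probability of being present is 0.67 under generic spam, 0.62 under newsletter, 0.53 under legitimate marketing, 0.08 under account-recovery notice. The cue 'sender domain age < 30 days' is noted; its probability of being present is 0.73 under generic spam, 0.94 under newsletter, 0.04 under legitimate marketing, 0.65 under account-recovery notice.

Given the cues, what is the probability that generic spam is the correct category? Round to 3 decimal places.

0.310

By Bayes' rule with conditional independence, the unnormalized weight for each hypothesis is prior × ∏ likelihoods:
  generic spam: 0.307 × 0.28 × 0.91 × 0.67 × 0.73 = 0.038259
  newsletter: 0.262 × 0.95 × 0.57 × 0.62 × 0.94 = 0.082684
  legitimate marketing: 0.183 × 0.63 × 0.39 × 0.53 × 0.04 = 0.00095322
  account-recovery notice: 0.248 × 0.78 × 0.17 × 0.08 × 0.65 = 0.00171
The unnormalized weights sum to 0.12361.
P(generic spam | evidence) = 0.038259 / 0.12361 ≈ 0.310.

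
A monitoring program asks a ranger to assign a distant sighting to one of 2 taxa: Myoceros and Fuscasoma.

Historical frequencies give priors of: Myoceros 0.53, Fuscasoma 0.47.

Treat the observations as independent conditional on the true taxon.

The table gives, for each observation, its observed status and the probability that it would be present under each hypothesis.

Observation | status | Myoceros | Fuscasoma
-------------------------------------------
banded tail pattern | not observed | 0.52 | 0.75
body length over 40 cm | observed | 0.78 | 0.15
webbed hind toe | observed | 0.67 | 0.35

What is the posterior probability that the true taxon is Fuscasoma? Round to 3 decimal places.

Multiply each prior by the joint likelihood of the evidence pattern (using 1 − P(present | H) for each absent observation):
  Myoceros: 0.53 × (1 − 0.52) × 0.78 × 0.67 = 0.13295
  Fuscasoma: 0.47 × (1 − 0.75) × 0.15 × 0.35 = 0.0061687
Normalizing constant Z = 0.13295 + 0.0061687 = 0.13912.
P(Fuscasoma | evidence) = 0.0061687 / 0.13912 ≈ 0.044.

0.044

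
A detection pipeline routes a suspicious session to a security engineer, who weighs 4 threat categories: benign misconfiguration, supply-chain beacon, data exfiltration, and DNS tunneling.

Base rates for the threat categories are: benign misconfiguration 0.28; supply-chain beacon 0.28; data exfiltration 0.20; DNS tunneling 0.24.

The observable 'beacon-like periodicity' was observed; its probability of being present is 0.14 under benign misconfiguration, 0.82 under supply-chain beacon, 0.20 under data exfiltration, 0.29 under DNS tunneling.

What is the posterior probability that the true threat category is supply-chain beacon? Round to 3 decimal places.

For each hypothesis, the unnormalized posterior weight is prior × likelihood:
  benign misconfiguration: 0.28 × 0.14 = 0.0392
  supply-chain beacon: 0.28 × 0.82 = 0.2296
  data exfiltration: 0.20 × 0.20 = 0.04
  DNS tunneling: 0.24 × 0.29 = 0.0696
Normalizing constant Z = 0.0392 + 0.2296 + 0.04 + 0.0696 = 0.3784.
P(supply-chain beacon | evidence) = 0.2296 / 0.3784 ≈ 0.607.

0.607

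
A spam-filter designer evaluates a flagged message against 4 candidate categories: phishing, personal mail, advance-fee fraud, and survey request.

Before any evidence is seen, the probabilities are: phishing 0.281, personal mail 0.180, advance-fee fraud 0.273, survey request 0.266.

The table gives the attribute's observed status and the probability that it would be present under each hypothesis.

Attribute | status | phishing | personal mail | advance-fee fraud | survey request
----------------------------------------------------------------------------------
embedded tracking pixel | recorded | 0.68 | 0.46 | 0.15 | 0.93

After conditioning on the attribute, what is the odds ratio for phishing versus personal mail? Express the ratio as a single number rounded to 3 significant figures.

2.31

The normalizing constant cancels in an odds ratio, so compute prior × likelihood for the two hypotheses only:
  phishing: 0.281 × 0.68 = 0.19108
  personal mail: 0.180 × 0.46 = 0.0828
Posterior odds = 0.19108 / 0.0828 ≈ 2.31.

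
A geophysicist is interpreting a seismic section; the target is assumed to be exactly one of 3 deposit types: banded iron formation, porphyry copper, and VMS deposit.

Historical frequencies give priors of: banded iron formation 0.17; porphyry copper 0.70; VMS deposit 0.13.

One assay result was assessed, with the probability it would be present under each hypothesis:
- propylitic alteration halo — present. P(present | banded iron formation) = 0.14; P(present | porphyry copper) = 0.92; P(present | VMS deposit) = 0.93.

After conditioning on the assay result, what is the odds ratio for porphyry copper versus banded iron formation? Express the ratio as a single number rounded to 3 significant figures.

27.1

Posterior odds equal prior odds times the likelihood ratio; only the two competing hypotheses matter.
  porphyry copper: 0.70 × 0.92 = 0.644
  banded iron formation: 0.17 × 0.14 = 0.0238
Odds(porphyry copper : banded iron formation) = 0.644 / 0.0238 ≈ 27.1.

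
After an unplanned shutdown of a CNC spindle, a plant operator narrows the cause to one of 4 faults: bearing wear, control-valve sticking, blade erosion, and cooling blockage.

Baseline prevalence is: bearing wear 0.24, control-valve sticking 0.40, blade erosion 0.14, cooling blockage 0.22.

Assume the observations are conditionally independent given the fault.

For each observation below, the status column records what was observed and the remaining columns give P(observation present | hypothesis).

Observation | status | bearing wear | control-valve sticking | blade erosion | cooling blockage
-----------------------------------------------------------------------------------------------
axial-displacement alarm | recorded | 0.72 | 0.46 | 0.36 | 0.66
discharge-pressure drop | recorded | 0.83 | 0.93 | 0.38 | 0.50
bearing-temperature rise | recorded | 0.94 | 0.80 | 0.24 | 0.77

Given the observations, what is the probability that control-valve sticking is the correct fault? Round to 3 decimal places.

For each hypothesis, the unnormalized posterior weight is prior × product of the observation likelihoods:
  bearing wear: 0.24 × 0.72 × 0.83 × 0.94 = 0.13482
  control-valve sticking: 0.40 × 0.46 × 0.93 × 0.80 = 0.1369
  blade erosion: 0.14 × 0.36 × 0.38 × 0.24 = 0.0045965
  cooling blockage: 0.22 × 0.66 × 0.50 × 0.77 = 0.055902
The unnormalized weights sum to 0.33221.
P(control-valve sticking | evidence) = 0.1369 / 0.33221 ≈ 0.412.

0.412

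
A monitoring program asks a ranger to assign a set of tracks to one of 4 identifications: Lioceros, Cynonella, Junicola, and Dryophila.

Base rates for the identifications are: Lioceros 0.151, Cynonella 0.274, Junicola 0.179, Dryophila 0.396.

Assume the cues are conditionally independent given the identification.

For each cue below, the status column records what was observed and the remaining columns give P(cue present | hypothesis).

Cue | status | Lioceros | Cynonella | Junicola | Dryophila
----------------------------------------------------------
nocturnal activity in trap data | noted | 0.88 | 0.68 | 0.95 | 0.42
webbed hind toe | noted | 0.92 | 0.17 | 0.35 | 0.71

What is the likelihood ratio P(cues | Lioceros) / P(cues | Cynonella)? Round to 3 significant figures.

7.00

Take the product of per-cue likelihoods under each hypothesis, then divide.
  Lioceros: 0.88 × 0.92 = 0.8096
  Cynonella: 0.68 × 0.17 = 0.1156
Bayes factor = 0.8096 / 0.1156 ≈ 7.00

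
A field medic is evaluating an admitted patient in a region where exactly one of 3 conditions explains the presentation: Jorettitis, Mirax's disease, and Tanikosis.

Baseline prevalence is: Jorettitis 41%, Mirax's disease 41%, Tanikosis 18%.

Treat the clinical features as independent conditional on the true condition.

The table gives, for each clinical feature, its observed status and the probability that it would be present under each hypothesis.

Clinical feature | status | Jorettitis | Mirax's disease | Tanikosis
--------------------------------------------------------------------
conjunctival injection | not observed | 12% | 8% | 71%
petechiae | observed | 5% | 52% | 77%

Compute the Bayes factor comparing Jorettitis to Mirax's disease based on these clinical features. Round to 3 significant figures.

0.0920

Take the product of per-clinical feature likelihoods under each hypothesis (using 1 − P(present | H) for each absent clinical feature), then divide.
  Jorettitis: (1 − 0.12) × 0.05 = 0.044
  Mirax's disease: (1 − 0.08) × 0.52 = 0.4784
Bayes factor = 0.044 / 0.4784 ≈ 0.0920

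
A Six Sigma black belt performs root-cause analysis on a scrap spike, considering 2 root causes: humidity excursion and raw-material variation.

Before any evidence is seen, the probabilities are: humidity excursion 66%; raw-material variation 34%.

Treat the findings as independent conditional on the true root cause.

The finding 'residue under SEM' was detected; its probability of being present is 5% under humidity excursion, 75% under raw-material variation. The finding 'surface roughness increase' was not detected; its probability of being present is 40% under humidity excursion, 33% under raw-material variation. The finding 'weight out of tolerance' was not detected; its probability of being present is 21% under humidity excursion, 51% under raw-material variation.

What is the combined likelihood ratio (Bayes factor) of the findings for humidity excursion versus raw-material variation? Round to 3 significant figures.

Take the product of per-finding likelihoods under each hypothesis (using 1 − P(present | H) for each absent finding), then divide.
  humidity excursion: 0.05 × (1 − 0.40) × (1 − 0.21) = 0.0237
  raw-material variation: 0.75 × (1 − 0.33) × (1 − 0.51) = 0.24622
Bayes factor = 0.0237 / 0.24622 ≈ 0.0963

0.0963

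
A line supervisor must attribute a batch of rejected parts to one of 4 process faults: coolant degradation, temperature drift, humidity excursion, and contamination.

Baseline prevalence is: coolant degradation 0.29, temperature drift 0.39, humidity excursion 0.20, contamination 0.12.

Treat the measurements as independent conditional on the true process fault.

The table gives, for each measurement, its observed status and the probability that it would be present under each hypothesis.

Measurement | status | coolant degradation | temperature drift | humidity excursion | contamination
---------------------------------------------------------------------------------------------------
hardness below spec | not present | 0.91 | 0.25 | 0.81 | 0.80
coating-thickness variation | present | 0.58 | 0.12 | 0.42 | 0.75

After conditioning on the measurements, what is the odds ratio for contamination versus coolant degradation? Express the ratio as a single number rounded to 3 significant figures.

Posterior odds equal prior odds times the likelihood ratio; only the two competing hypotheses matter (using 1 − P(present | H) for each absent measurement).
  contamination: 0.12 × (1 − 0.80) × 0.75 = 0.018
  coolant degradation: 0.29 × (1 − 0.91) × 0.58 = 0.015138
Odds(contamination : coolant degradation) = 0.018 / 0.015138 ≈ 1.19.

1.19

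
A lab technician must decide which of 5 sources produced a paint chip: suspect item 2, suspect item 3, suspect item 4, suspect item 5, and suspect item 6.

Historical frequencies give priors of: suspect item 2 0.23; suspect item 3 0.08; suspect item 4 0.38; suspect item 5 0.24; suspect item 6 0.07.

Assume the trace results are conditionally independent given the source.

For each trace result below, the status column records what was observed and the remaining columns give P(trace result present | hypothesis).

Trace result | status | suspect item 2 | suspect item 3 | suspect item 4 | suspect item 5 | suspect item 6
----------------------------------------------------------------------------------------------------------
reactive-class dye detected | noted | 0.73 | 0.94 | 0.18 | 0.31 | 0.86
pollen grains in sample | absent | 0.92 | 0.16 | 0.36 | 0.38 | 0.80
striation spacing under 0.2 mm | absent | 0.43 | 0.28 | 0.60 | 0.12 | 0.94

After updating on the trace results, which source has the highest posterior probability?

Multiply each prior by the joint likelihood of the trace result pattern (using 1 − P(present | H) for each absent trace result):
  suspect item 2: 0.23 × 0.73 × (1 − 0.92) × (1 − 0.43) = 0.0076562
  suspect item 3: 0.08 × 0.94 × (1 − 0.16) × (1 − 0.28) = 0.045481
  suspect item 4: 0.38 × 0.18 × (1 − 0.36) × (1 − 0.60) = 0.01751
  suspect item 5: 0.24 × 0.31 × (1 − 0.38) × (1 − 0.12) = 0.040593
  suspect item 6: 0.07 × 0.86 × (1 − 0.80) × (1 − 0.94) = 0.0007224
Normalizing constant Z = 0.0076562 + 0.045481 + 0.01751 + 0.040593 + 0.0007224 = 0.11196.
P(suspect item 2 | evidence) ≈ 0.0076562 / 0.11196 ≈ 0.068
P(suspect item 3 | evidence) ≈ 0.045481 / 0.11196 ≈ 0.406
P(suspect item 4 | evidence) ≈ 0.01751 / 0.11196 ≈ 0.156
P(suspect item 5 | evidence) ≈ 0.040593 / 0.11196 ≈ 0.363
P(suspect item 6 | evidence) ≈ 0.0007224 / 0.11196 ≈ 0.006
The largest is 0.406, so suspect item 3 is most probable.

suspect item 3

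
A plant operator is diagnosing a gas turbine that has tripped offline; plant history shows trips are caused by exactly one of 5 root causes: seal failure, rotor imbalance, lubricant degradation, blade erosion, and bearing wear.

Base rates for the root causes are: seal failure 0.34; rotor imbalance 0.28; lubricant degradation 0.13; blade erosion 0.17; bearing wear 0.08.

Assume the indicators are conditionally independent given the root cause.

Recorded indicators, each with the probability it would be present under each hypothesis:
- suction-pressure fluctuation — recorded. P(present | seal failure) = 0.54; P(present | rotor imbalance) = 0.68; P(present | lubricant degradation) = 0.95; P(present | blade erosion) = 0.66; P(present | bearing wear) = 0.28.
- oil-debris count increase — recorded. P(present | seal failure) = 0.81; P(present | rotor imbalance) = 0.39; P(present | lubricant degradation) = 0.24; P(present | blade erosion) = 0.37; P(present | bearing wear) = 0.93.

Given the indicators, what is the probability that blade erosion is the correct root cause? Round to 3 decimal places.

For each hypothesis, the unnormalized posterior weight is prior × product of the indicator likelihoods:
  seal failure: 0.34 × 0.54 × 0.81 = 0.14872
  rotor imbalance: 0.28 × 0.68 × 0.39 = 0.074256
  lubricant degradation: 0.13 × 0.95 × 0.24 = 0.02964
  blade erosion: 0.17 × 0.66 × 0.37 = 0.041514
  bearing wear: 0.08 × 0.28 × 0.93 = 0.020832
Normalizing constant Z = 0.14872 + 0.074256 + 0.02964 + 0.041514 + 0.020832 = 0.31496.
P(blade erosion | evidence) = 0.041514 / 0.31496 ≈ 0.132.

0.132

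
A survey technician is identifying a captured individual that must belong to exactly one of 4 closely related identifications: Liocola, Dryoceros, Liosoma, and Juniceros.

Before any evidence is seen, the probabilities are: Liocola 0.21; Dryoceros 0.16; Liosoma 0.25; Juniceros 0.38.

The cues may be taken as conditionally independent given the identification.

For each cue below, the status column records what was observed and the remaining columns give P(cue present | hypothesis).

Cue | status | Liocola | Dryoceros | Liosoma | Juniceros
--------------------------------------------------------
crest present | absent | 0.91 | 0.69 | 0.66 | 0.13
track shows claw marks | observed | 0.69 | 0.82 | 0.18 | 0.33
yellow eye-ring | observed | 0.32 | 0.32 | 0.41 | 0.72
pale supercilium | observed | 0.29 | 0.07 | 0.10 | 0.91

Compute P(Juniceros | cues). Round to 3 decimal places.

By Bayes' rule with conditional independence, the unnormalized weight for each hypothesis is prior × ∏ likelihoods (using 1 − P(present | H) for each absent cue):
  Liocola: 0.21 × (1 − 0.91) × 0.69 × 0.32 × 0.29 = 0.0012102
  Dryoceros: 0.16 × (1 − 0.69) × 0.82 × 0.32 × 0.07 = 0.00091105
  Liosoma: 0.25 × (1 − 0.66) × 0.18 × 0.41 × 0.10 = 0.0006273
  Juniceros: 0.38 × (1 − 0.13) × 0.33 × 0.72 × 0.91 = 0.071481
Marginal likelihood of the evidence = 0.07423.
P(Juniceros | evidence) = 0.071481 / 0.07423 ≈ 0.963.

0.963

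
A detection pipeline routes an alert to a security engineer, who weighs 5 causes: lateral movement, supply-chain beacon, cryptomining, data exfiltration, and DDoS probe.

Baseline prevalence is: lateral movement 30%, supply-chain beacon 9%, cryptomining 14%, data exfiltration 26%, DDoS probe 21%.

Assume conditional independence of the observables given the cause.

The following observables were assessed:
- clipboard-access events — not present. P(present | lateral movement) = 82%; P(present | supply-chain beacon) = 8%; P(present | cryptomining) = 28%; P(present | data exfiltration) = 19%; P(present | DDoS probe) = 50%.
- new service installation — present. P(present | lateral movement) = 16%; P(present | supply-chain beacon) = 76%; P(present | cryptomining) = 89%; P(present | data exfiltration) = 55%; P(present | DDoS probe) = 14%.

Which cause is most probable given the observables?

Multiply each prior by the joint likelihood of the observable pattern (using 1 − P(present | H) for each absent observable):
  lateral movement: 0.30 × (1 − 0.82) × 0.16 = 0.00864
  supply-chain beacon: 0.09 × (1 − 0.08) × 0.76 = 0.062928
  cryptomining: 0.14 × (1 − 0.28) × 0.89 = 0.089712
  data exfiltration: 0.26 × (1 − 0.19) × 0.55 = 0.11583
  DDoS probe: 0.21 × (1 − 0.50) × 0.14 = 0.0147
Normalizing constant Z = 0.00864 + 0.062928 + 0.089712 + 0.11583 + 0.0147 = 0.29181.
P(lateral movement | evidence) ≈ 0.00864 / 0.29181 ≈ 0.030
P(supply-chain beacon | evidence) ≈ 0.062928 / 0.29181 ≈ 0.216
P(cryptomining | evidence) ≈ 0.089712 / 0.29181 ≈ 0.307
P(data exfiltration | evidence) ≈ 0.11583 / 0.29181 ≈ 0.397
P(DDoS probe | evidence) ≈ 0.0147 / 0.29181 ≈ 0.050
The largest is 0.397, so data exfiltration is most probable.

data exfiltration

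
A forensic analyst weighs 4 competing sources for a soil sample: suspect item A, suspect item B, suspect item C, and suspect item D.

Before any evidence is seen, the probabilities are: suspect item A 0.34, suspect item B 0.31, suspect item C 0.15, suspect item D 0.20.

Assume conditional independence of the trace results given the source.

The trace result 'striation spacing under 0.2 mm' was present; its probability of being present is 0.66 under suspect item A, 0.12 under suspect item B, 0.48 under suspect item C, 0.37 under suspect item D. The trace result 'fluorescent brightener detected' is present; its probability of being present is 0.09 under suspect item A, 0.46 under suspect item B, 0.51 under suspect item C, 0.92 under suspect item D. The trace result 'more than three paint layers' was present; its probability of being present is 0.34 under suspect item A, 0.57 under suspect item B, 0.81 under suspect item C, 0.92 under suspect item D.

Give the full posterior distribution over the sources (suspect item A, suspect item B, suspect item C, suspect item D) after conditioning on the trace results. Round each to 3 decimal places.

Multiply each prior by the joint likelihood of the trace result pattern:
  suspect item A: 0.34 × 0.66 × 0.09 × 0.34 = 0.0068666
  suspect item B: 0.31 × 0.12 × 0.46 × 0.57 = 0.0097538
  suspect item C: 0.15 × 0.48 × 0.51 × 0.81 = 0.029743
  suspect item D: 0.20 × 0.37 × 0.92 × 0.92 = 0.062634
The unnormalized weights sum to 0.109.
P(suspect item A | evidence) = 0.0068666 / 0.109 ≈ 0.063
P(suspect item B | evidence) = 0.0097538 / 0.109 ≈ 0.089
P(suspect item C | evidence) = 0.029743 / 0.109 ≈ 0.273
P(suspect item D | evidence) = 0.062634 / 0.109 ≈ 0.575

0.063, 0.089, 0.273, 0.575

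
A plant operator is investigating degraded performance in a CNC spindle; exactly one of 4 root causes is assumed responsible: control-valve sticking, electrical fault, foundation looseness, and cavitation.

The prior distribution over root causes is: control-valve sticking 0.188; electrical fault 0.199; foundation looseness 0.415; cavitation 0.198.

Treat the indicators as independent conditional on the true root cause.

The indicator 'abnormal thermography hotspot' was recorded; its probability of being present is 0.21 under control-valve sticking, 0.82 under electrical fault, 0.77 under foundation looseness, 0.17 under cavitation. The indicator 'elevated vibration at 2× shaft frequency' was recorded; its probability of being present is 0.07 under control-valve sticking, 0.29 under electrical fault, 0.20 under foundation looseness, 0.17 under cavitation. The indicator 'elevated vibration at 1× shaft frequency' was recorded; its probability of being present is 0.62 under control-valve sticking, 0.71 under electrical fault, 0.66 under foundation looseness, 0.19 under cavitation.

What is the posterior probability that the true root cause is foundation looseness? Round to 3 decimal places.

0.537

By Bayes' rule with conditional independence, the unnormalized weight for each hypothesis is prior × ∏ likelihoods:
  control-valve sticking: 0.188 × 0.21 × 0.07 × 0.62 = 0.0017134
  electrical fault: 0.199 × 0.82 × 0.29 × 0.71 = 0.033599
  foundation looseness: 0.415 × 0.77 × 0.20 × 0.66 = 0.042181
  cavitation: 0.198 × 0.17 × 0.17 × 0.19 = 0.0010872
The unnormalized weights sum to 0.07858.
P(foundation looseness | evidence) = 0.042181 / 0.07858 ≈ 0.537.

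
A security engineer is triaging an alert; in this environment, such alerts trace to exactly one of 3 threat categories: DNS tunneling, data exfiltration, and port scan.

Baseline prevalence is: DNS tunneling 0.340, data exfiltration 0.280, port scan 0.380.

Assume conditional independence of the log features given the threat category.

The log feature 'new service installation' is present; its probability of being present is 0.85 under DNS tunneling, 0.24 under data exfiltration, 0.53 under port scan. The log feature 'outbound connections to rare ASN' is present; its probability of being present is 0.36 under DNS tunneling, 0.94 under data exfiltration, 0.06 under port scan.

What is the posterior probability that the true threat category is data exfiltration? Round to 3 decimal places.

For each hypothesis, the unnormalized posterior weight is prior × product of the log feature likelihoods:
  DNS tunneling: 0.340 × 0.85 × 0.36 = 0.10404
  data exfiltration: 0.280 × 0.24 × 0.94 = 0.063168
  port scan: 0.380 × 0.53 × 0.06 = 0.012084
Marginal likelihood of the evidence = 0.17929.
P(data exfiltration | evidence) = 0.063168 / 0.17929 ≈ 0.352.

0.352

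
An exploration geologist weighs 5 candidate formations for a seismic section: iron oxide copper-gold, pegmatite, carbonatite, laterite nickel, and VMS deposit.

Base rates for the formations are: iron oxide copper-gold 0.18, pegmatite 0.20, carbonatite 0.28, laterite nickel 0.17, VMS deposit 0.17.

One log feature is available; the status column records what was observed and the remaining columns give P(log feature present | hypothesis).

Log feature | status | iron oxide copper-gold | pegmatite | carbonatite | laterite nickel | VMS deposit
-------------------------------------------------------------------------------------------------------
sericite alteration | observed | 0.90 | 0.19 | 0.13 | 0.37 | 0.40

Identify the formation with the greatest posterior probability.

By Bayes' rule, the unnormalized weight for each hypothesis is prior × likelihood:
  iron oxide copper-gold: 0.18 × 0.90 = 0.162
  pegmatite: 0.20 × 0.19 = 0.038
  carbonatite: 0.28 × 0.13 = 0.0364
  laterite nickel: 0.17 × 0.37 = 0.0629
  VMS deposit: 0.17 × 0.40 = 0.068
Normalizing constant Z = 0.162 + 0.038 + 0.0364 + 0.0629 + 0.068 = 0.3673.
P(iron oxide copper-gold | evidence) ≈ 0.162 / 0.3673 ≈ 0.441
P(pegmatite | evidence) ≈ 0.038 / 0.3673 ≈ 0.103
P(carbonatite | evidence) ≈ 0.0364 / 0.3673 ≈ 0.099
P(laterite nickel | evidence) ≈ 0.0629 / 0.3673 ≈ 0.171
P(VMS deposit | evidence) ≈ 0.068 / 0.3673 ≈ 0.185
The largest is 0.441, so iron oxide copper-gold is most probable.

iron oxide copper-gold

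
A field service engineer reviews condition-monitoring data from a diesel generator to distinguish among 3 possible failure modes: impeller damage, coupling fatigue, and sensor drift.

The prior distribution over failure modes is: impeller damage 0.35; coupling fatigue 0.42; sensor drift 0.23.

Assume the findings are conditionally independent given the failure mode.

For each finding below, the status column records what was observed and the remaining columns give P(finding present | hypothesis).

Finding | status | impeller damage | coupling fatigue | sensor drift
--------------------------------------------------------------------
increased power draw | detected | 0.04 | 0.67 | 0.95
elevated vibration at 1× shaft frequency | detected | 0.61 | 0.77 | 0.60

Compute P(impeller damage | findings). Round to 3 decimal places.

0.024

Multiply each prior by the joint likelihood of the evidence pattern:
  impeller damage: 0.35 × 0.04 × 0.61 = 0.00854
  coupling fatigue: 0.42 × 0.67 × 0.77 = 0.21668
  sensor drift: 0.23 × 0.95 × 0.60 = 0.1311
The unnormalized weights sum to 0.35632.
P(impeller damage | evidence) = 0.00854 / 0.35632 ≈ 0.024.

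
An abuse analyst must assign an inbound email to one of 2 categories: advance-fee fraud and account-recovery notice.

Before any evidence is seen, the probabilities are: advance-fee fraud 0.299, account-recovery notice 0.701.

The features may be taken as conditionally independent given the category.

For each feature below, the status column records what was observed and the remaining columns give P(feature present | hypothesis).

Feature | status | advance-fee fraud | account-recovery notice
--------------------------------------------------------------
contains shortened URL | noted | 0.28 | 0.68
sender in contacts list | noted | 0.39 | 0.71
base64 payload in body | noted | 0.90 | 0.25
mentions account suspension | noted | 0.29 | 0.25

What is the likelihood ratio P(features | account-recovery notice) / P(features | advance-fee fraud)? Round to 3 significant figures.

1.06

The Bayes factor is the ratio of the joint likelihoods of the feature pattern under the two hypotheses.
  account-recovery notice: 0.68 × 0.71 × 0.25 × 0.25 = 0.030175
  advance-fee fraud: 0.28 × 0.39 × 0.90 × 0.29 = 0.028501
Bayes factor = 0.030175 / 0.028501 ≈ 1.06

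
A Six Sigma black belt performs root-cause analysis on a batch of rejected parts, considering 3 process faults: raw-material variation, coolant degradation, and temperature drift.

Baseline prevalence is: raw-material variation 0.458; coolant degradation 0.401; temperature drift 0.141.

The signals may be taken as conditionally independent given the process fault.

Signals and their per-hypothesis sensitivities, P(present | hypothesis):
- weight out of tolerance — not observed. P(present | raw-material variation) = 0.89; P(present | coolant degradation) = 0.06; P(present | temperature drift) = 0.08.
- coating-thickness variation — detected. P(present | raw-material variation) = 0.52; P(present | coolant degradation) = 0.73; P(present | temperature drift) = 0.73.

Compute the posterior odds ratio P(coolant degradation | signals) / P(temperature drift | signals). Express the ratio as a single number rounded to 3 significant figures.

Unnormalized posterior weight (prior times the signal likelihoods) for each of the two hypotheses (using 1 − P(present | H) for each absent signal):
  coolant degradation: 0.401 × (1 − 0.06) × 0.73 = 0.27517
  temperature drift: 0.141 × (1 − 0.08) × 0.73 = 0.094696
Odds(coolant degradation : temperature drift) = 0.27517 / 0.094696 ≈ 2.91.

2.91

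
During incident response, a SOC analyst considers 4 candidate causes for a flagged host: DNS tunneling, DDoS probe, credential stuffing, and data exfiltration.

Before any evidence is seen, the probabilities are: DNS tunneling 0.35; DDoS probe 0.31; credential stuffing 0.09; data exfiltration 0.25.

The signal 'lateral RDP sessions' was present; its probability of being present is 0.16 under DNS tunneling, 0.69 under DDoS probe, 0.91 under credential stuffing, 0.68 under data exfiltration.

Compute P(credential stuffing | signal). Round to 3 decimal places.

0.157

By Bayes' rule, the unnormalized weight for each hypothesis is prior × likelihood:
  DNS tunneling: 0.35 × 0.16 = 0.056
  DDoS probe: 0.31 × 0.69 = 0.2139
  credential stuffing: 0.09 × 0.91 = 0.0819
  data exfiltration: 0.25 × 0.68 = 0.17
Marginal likelihood of the evidence = 0.5218.
P(credential stuffing | evidence) = 0.0819 / 0.5218 ≈ 0.157.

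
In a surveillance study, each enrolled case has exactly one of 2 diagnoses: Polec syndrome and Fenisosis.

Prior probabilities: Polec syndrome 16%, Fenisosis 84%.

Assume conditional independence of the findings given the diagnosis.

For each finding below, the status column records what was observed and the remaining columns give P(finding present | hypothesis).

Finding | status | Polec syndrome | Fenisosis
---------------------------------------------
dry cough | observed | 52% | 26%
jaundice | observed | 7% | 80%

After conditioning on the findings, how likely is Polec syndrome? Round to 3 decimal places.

0.032

By Bayes' rule with conditional independence, the unnormalized weight for each hypothesis is prior × ∏ likelihoods:
  Polec syndrome: 0.16 × 0.52 × 0.07 = 0.005824
  Fenisosis: 0.84 × 0.26 × 0.80 = 0.17472
The unnormalized weights sum to 0.18054.
P(Polec syndrome | evidence) = 0.005824 / 0.18054 ≈ 0.032.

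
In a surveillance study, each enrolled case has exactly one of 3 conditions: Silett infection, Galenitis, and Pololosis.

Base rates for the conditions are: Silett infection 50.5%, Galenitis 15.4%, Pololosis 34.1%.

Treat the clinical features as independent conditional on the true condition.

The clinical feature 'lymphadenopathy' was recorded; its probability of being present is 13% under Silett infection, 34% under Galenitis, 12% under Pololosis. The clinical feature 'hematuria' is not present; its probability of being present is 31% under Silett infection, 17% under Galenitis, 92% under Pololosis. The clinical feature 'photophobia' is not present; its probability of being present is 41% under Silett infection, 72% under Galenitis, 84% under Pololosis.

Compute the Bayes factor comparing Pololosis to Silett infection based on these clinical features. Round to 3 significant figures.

Take the product of per-clinical feature likelihoods under each hypothesis (using 1 − P(present | H) for each absent clinical feature), then divide.
  Pololosis: 0.12 × (1 − 0.92) × (1 − 0.84) = 0.001536
  Silett infection: 0.13 × (1 − 0.31) × (1 − 0.41) = 0.052923
Bayes factor = 0.001536 / 0.052923 ≈ 0.0290

0.0290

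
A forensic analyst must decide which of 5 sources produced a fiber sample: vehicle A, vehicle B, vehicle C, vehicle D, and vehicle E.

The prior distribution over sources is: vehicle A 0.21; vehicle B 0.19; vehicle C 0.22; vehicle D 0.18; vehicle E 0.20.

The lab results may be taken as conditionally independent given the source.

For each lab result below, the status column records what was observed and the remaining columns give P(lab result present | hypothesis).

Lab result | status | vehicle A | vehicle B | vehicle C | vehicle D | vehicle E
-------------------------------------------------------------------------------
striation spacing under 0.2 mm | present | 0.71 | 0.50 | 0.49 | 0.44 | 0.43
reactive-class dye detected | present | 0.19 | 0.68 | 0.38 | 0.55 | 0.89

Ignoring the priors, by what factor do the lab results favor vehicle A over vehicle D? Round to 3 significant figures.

Joint likelihood of the lab result pattern under each hypothesis:
  vehicle A: 0.71 × 0.19 = 0.1349
  vehicle D: 0.44 × 0.55 = 0.242
Bayes factor = 0.1349 / 0.242 ≈ 0.557

0.557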